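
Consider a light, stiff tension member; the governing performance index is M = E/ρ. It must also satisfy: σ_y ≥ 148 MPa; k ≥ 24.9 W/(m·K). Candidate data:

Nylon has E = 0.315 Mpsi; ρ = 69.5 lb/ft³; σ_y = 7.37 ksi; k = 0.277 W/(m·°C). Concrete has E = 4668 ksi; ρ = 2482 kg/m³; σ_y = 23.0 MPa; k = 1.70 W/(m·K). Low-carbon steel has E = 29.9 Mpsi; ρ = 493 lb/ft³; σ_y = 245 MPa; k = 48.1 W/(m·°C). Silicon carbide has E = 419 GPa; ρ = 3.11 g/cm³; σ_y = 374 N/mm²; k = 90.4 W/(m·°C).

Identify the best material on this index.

Screen on constraints: σ_y ≥ 148 MPa; k ≥ 24.9 W/(m·K). Survivors: low-carbon steel, silicon carbide.
After converting to SI:
  low-carbon steel: E = 206.2 GPa, ρ = 7897 kg/m³
  silicon carbide: E = 419.0 GPa, ρ = 3110 kg/m³
  silicon carbide: M = 135 MN·m/kg
  low-carbon steel: M = 26.1 MN·m/kg
Silicon carbide has the largest M.

silicon carbide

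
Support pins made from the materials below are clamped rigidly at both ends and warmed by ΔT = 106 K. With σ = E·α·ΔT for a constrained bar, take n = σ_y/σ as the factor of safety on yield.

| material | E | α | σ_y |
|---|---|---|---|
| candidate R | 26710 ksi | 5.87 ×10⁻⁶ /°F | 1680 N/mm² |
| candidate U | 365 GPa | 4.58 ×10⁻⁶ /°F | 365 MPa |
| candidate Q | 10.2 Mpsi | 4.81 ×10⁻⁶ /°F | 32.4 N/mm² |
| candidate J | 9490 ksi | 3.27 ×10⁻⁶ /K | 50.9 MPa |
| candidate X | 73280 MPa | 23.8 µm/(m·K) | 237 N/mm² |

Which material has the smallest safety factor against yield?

With everything in SI (GPa, ×10⁻⁶/K, MPa):
  candidate R: E = 184.2, α = 10.6, σ_y = 1680 → σ = 206 MPa, n = 8.15
  candidate U: E = 365.0, α = 8.24, σ_y = 365.0 → σ = 319 MPa, n = 1.14
  candidate Q: E = 70.33, α = 8.66, σ_y = 32.40 → σ = 64.5 MPa, n = 0.502
  candidate J: E = 65.43, α = 3.27, σ_y = 50.90 → σ = 22.7 MPa, n = 2.24
  candidate X: E = 73.28, α = 23.8, σ_y = 237.0 → σ = 185 MPa, n = 1.28
The minimum is candidate Q at n = 0.502.

candidate Q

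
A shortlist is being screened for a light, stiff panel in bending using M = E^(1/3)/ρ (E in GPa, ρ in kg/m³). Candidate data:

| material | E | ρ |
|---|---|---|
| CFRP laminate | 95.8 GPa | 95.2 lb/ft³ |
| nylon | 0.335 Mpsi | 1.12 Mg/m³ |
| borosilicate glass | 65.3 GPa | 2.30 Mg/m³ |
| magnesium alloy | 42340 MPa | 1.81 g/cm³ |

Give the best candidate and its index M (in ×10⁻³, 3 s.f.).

Convert each candidate to consistent units, then evaluate M:
  CFRP laminate: E = 95.80 GPa, ρ = 1525 kg/m³
  nylon: E = 2.310 GPa, ρ = 1120 kg/m³
  borosilicate glass: E = 65.30 GPa, ρ = 2300 kg/m³
  magnesium alloy: E = 42.34 GPa, ρ = 1810 kg/m³
  CFRP laminate: M = 3.00×10⁻³
  magnesium alloy: M = 1.93×10⁻³
  borosilicate glass: M = 1.75×10⁻³
  nylon: M = 1.18×10⁻³
Highest index: CFRP laminate.

CFRP laminate, M = 3.00×10⁻³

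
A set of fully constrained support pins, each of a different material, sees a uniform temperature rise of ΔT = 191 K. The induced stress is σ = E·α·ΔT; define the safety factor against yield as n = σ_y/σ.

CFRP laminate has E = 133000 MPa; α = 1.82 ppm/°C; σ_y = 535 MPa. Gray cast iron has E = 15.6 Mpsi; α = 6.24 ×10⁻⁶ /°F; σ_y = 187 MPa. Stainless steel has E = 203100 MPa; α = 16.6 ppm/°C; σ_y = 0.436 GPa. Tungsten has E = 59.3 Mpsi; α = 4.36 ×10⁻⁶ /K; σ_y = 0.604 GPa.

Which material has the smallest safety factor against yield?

Converting E to GPa, α to ×10⁻⁶/K, σ_y to MPa, then σ and n for each:
  CFRP laminate: E = 133.0, α = 1.82, σ_y = 535.0 → σ = 46.2 MPa, n = 11.6
  gray cast iron: E = 107.6, α = 11.2, σ_y = 187.0 → σ = 231 MPa, n = 0.810
  stainless steel: E = 203.1, α = 16.6, σ_y = 436.0 → σ = 644 MPa, n = 0.677
  tungsten: E = 408.9, α = 4.36, σ_y = 604.0 → σ = 340 MPa, n = 1.77
Smallest n: stainless steel with n = 0.677.

stainless steel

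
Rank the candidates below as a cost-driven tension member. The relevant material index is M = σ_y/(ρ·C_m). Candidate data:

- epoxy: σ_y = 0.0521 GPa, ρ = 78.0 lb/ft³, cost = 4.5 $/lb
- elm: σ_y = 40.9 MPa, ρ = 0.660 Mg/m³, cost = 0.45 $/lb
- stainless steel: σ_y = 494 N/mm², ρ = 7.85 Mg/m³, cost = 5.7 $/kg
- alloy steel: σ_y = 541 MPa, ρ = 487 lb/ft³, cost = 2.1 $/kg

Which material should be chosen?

elm

After converting to SI:
  epoxy: σ_y = 52.10 MPa, ρ = 1249 kg/m³, cost = 9.921 $/kg
  elm: σ_y = 40.90 MPa, ρ = 660.0 kg/m³, cost = 0.9921 $/kg
  stainless steel: σ_y = 494.0 MPa, ρ = 7850 kg/m³, cost = 5.700 $/kg
  alloy steel: σ_y = 541.0 MPa, ρ = 7801 kg/m³, cost = 2.100 $/kg
  elm: M = 62.5 kN·m per $
  alloy steel: M = 33.0 kN·m per $
  stainless steel: M = 11.0 kN·m per $
  epoxy: M = 4.20 kN·m per $
The maximum is for elm.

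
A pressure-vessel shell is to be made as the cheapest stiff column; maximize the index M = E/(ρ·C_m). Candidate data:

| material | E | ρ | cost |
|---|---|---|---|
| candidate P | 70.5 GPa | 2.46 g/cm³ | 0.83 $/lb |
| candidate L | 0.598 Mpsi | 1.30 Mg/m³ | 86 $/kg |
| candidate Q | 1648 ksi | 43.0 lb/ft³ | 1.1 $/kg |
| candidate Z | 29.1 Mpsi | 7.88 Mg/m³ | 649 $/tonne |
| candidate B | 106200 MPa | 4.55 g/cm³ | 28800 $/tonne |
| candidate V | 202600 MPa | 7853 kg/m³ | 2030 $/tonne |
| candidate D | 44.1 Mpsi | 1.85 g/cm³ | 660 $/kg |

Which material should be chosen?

candidate Z

In SI units:
  candidate P: E = 70.50 GPa, ρ = 2460 kg/m³, cost = 1.830 $/kg
  candidate L: E = 4.123 GPa, ρ = 1300 kg/m³, cost = 86.00 $/kg
  candidate Q: E = 11.36 GPa, ρ = 688.8 kg/m³, cost = 1.100 $/kg
  candidate Z: E = 200.6 GPa, ρ = 7880 kg/m³, cost = 0.6490 $/kg
  candidate B: E = 106.2 GPa, ρ = 4550 kg/m³, cost = 28.80 $/kg
  candidate V: E = 202.6 GPa, ρ = 7853 kg/m³, cost = 2.030 $/kg
  candidate D: E = 304.1 GPa, ρ = 1850 kg/m³, cost = 660.0 $/kg
  candidate Z: M = 39.2 MN·m per $
  candidate P: M = 15.7 MN·m per $
  candidate Q: M = 15.0 MN·m per $
  candidate V: M = 12.7 MN·m per $
  candidate B: M = 0.810 MN·m per $
  candidate D: M = 0.249 MN·m per $
  candidate L: M = 0.0369 MN·m per $
Candidate Z ranks first.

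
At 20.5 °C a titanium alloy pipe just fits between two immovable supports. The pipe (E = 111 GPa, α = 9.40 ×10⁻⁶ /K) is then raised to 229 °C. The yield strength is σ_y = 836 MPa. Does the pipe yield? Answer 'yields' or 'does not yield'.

does not yield

ΔT = 208.5 K. Constrained thermal stress σ = E·α·ΔT = 111.0×10³ MPa × 9.40×10⁻⁶ × 208.5 = 218 MPa (compressive).
Compare to σ_y = 836 MPa: σ < σ_y, so it does not yield.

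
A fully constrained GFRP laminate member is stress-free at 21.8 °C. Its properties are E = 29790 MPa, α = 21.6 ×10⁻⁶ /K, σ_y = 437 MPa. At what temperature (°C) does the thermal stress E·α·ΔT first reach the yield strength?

701 °C

E = 29790 MPa = 29.79 GPa.
E·α·ΔT = 437.0 MPa ⇒ ΔT = 437.0 / (29.79×10³ × 21.6×10⁻⁶) = 679.1 K.
T = 21.8 + 679.1 = 700.9 °C.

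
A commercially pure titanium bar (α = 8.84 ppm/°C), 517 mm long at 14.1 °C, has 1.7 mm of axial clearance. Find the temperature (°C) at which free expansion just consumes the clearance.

386 °C

α·L₀·ΔT = 1.7 mm ⇒ ΔT = 1.7 / (8.84×10⁻⁶ × 517.0) = 372.0 K.
T = 14.1 + 372.0 = 386.1 °C.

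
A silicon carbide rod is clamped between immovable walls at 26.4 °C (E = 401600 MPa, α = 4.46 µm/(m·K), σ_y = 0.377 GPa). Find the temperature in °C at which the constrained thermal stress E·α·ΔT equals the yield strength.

237 °C

E = 401600 MPa = 401.6 GPa.
σ_y = 0.377 GPa = 377.0 MPa.
E·α·ΔT = 377.0 MPa ⇒ ΔT = 377.0 / (401.6×10³ × 4.46×10⁻⁶) = 210.5 K.
T = 26.4 + 210.5 = 236.9 °C.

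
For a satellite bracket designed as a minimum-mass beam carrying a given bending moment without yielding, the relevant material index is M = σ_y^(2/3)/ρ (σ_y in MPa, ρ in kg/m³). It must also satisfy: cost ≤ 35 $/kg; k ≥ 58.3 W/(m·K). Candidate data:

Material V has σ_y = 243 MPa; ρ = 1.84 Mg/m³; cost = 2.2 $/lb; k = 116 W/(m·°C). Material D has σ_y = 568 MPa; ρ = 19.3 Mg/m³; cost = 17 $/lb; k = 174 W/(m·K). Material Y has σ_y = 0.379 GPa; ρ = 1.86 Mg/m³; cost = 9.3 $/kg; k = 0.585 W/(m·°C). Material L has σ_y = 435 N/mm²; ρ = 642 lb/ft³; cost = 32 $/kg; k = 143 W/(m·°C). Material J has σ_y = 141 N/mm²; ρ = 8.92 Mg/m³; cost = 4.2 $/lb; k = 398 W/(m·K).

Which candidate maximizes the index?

Screen on constraints: cost ≤ 35 $/kg; k ≥ 58.3 W/(m·K). Survivors: material V, material L, material J.
After converting to SI:
  material V: σ_y = 243.0 MPa, ρ = 1840 kg/m³
  material L: σ_y = 435.0 MPa, ρ = 10280 kg/m³
  material J: σ_y = 141.0 MPa, ρ = 8920 kg/m³
  material V: M = 21.2×10⁻³
  material L: M = 5.58×10⁻³
  material J: M = 3.04×10⁻³
Material V has the largest M.

material V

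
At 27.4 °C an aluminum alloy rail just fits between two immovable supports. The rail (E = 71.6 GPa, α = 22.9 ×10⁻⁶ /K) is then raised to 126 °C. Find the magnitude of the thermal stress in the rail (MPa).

162 MPa

ΔT = 98.60 K. Constrained thermal stress σ = E·α·ΔT = 71.60×10³ MPa × 22.9×10⁻⁶ × 98.60 = 162 MPa (compressive).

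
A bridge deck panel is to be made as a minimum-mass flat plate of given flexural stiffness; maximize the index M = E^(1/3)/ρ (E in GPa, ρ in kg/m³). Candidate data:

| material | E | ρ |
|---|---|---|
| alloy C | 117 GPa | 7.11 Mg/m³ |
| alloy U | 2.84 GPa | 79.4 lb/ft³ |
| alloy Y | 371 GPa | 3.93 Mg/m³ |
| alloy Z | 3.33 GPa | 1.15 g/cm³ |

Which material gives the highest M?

alloy Y

Putting every candidate on a common basis:
  alloy C: E = 117.0 GPa, ρ = 7110 kg/m³
  alloy U: E = 2.840 GPa, ρ = 1272 kg/m³
  alloy Y: E = 371.0 GPa, ρ = 3930 kg/m³
  alloy Z: E = 3.330 GPa, ρ = 1150 kg/m³
  alloy Y: M = 1.83×10⁻³
  alloy Z: M = 1.30×10⁻³
  alloy U: M = 1.11×10⁻³
  alloy C: M = 0.688×10⁻³
Alloy Y ranks first.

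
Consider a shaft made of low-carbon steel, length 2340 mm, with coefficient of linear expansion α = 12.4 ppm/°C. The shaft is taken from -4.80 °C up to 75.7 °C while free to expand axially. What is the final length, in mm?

2342.3 mm

ΔT = 75.7 − (-4.80) = 80.50 K.
ΔL = α·L₀·ΔT = 12.4×10⁻⁶ × 2340 mm × 80.50 K = 2.34 mm.
L = L₀ + ΔL = 2340 + 2.34 = 2342.3 mm.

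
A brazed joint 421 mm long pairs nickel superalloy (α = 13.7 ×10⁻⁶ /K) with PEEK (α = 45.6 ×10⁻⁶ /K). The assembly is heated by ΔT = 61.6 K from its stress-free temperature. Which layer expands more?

α(nickel superalloy) = 13.7×10⁻⁶/K vs α(PEEK) = 45.6×10⁻⁶/K.
Higher α expands more for the same ΔT: PEEK.

PEEK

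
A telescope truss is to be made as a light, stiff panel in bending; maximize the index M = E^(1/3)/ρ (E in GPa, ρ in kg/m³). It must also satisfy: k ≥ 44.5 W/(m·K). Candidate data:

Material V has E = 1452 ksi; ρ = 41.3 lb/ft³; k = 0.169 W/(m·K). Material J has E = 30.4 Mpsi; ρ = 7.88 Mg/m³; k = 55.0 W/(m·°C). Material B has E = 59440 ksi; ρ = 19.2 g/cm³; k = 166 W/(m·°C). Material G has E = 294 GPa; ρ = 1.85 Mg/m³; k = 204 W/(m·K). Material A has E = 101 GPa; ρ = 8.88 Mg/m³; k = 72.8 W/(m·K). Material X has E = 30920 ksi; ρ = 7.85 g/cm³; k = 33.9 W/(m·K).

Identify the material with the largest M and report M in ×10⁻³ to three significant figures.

Screen on constraints: k ≥ 44.5 W/(m·K). Survivors: material J, material B, material G, material A.
Normalizing units and computing the index:
  material J: E = 209.6 GPa, ρ = 7880 kg/m³
  material B: E = 409.8 GPa, ρ = 19200 kg/m³
  material G: E = 294.0 GPa, ρ = 1850 kg/m³
  material A: E = 101.0 GPa, ρ = 8880 kg/m³
  material G: M = 3.59×10⁻³
  material J: M = 0.754×10⁻³
  material A: M = 0.524×10⁻³
  material B: M = 0.387×10⁻³
The maximum is for material G.

material G, M = 3.59×10⁻³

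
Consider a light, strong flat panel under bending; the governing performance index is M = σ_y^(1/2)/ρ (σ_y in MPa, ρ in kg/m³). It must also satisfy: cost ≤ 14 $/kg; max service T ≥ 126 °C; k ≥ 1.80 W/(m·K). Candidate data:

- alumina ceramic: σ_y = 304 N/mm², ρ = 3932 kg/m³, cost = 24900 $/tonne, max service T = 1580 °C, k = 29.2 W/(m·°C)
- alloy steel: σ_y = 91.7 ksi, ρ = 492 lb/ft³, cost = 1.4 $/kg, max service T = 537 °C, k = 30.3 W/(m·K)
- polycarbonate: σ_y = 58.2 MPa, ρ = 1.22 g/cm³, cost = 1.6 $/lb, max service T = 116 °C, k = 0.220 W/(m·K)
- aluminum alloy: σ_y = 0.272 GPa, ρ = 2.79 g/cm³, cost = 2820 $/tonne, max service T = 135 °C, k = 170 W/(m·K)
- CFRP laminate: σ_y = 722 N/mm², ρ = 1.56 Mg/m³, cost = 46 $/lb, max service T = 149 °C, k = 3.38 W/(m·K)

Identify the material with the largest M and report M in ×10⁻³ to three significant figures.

aluminum alloy, M = 5.91×10⁻³

Screen on constraints: cost ≤ 14 $/kg; max service T ≥ 126 °C; k ≥ 1.80 W/(m·K). Survivors: alloy steel, aluminum alloy.
Convert each candidate to consistent units, then evaluate M:
  alloy steel: σ_y = 632.2 MPa, ρ = 7881 kg/m³
  aluminum alloy: σ_y = 272.0 MPa, ρ = 2790 kg/m³
  aluminum alloy: M = 5.91×10⁻³
  alloy steel: M = 3.19×10⁻³
Aluminum alloy ranks first.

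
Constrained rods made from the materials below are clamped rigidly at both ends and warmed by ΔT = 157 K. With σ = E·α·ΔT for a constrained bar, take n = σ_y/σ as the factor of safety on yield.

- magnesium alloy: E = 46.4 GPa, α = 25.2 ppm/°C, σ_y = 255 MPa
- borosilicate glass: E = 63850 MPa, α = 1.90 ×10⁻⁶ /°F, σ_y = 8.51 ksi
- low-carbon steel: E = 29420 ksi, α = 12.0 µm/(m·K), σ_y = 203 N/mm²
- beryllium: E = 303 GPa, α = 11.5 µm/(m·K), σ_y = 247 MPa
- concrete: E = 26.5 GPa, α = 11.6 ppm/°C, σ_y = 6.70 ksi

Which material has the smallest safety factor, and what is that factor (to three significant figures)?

Per material, after unit conversion:
  magnesium alloy: E = 46.40, α = 25.2, σ_y = 255.0 → σ = 184 MPa, n = 1.39
  borosilicate glass: E = 63.85, α = 3.42, σ_y = 58.67 → σ = 34.3 MPa, n = 1.71
  low-carbon steel: E = 202.8, α = 12.0, σ_y = 203.0 → σ = 382 MPa, n = 0.531
  beryllium: E = 303.0, α = 11.5, σ_y = 247.0 → σ = 547 MPa, n = 0.451
  concrete: E = 26.50, α = 11.6, σ_y = 46.19 → σ = 48.3 MPa, n = 0.957
Smallest n: beryllium with n = 0.451.

beryllium, n = 0.451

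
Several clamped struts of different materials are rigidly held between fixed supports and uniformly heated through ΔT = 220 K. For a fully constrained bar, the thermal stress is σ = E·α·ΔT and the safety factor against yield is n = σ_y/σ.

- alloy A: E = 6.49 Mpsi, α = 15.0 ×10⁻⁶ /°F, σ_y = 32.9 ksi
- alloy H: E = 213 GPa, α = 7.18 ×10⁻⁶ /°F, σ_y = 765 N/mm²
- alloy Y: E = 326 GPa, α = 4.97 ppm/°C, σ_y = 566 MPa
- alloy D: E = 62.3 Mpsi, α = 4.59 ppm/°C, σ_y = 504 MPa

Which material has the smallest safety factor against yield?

Converting E to GPa, α to ×10⁻⁶/K, σ_y to MPa, then σ and n for each:
  alloy A: E = 44.75, α = 27.0, σ_y = 226.8 → σ = 266 MPa, n = 0.853
  alloy H: E = 213.0, α = 12.9, σ_y = 765.0 → σ = 606 MPa, n = 1.26
  alloy Y: E = 326.0, α = 4.97, σ_y = 566.0 → σ = 356 MPa, n = 1.59
  alloy D: E = 429.5, α = 4.59, σ_y = 504.0 → σ = 434 MPa, n = 1.16
Alloy A has the lowest safety factor, n = 0.853.

alloy A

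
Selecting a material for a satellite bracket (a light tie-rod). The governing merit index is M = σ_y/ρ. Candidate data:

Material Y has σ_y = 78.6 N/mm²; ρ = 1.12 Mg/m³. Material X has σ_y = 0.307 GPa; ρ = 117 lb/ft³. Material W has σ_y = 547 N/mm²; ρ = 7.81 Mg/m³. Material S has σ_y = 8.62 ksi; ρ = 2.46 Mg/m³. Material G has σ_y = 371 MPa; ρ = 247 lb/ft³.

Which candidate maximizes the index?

material X

In SI units:
  material Y: σ_y = 78.60 MPa, ρ = 1120 kg/m³
  material X: σ_y = 307.0 MPa, ρ = 1874 kg/m³
  material W: σ_y = 547.0 MPa, ρ = 7810 kg/m³
  material S: σ_y = 59.43 MPa, ρ = 2460 kg/m³
  material G: σ_y = 371.0 MPa, ρ = 3957 kg/m³
  material X: M = 164 kN·m/kg
  material G: M = 93.8 kN·m/kg
  material Y: M = 70.2 kN·m/kg
  material W: M = 70.0 kN·m/kg
  material S: M = 24.2 kN·m/kg
The maximum is for material X.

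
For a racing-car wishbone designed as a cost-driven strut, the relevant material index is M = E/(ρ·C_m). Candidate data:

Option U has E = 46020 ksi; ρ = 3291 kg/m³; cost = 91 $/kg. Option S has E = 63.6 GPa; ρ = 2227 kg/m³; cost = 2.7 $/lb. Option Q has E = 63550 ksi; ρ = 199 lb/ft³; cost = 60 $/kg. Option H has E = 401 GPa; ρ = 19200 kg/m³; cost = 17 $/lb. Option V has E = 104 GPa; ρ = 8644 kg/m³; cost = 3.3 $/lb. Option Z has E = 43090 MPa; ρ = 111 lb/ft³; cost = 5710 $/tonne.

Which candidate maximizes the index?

option S

After converting to SI:
  option U: E = 317.3 GPa, ρ = 3291 kg/m³, cost = 91.00 $/kg
  option S: E = 63.60 GPa, ρ = 2227 kg/m³, cost = 5.952 $/kg
  option Q: E = 438.2 GPa, ρ = 3188 kg/m³, cost = 60.00 $/kg
  option H: E = 401.0 GPa, ρ = 19200 kg/m³, cost = 37.48 $/kg
  option V: E = 104.0 GPa, ρ = 8644 kg/m³, cost = 7.275 $/kg
  option Z: E = 43.09 GPa, ρ = 1778 kg/m³, cost = 5.710 $/kg
  option S: M = 4.80 MN·m per $
  option Z: M = 4.24 MN·m per $
  option Q: M = 2.29 MN·m per $
  option V: M = 1.65 MN·m per $
  option U: M = 1.06 MN·m per $
  option H: M = 0.557 MN·m per $
The maximum is for option S.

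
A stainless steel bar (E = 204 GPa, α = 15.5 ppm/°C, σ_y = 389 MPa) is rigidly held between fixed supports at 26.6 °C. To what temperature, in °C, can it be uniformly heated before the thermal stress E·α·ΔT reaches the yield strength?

E·α·ΔT = 389.0 MPa ⇒ ΔT = 389.0 / (204.0×10³ × 15.5×10⁻⁶) = 123.0 K.
T = 26.6 + 123.0 = 149.6 °C.

150 °C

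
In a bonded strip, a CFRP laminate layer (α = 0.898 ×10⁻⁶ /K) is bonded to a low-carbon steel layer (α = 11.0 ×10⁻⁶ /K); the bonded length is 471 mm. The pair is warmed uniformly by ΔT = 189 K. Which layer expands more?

α(CFRP laminate) = 0.898×10⁻⁶/K vs α(low-carbon steel) = 11.0×10⁻⁶/K.
Higher α expands more for the same ΔT: low-carbon steel.

low-carbon steel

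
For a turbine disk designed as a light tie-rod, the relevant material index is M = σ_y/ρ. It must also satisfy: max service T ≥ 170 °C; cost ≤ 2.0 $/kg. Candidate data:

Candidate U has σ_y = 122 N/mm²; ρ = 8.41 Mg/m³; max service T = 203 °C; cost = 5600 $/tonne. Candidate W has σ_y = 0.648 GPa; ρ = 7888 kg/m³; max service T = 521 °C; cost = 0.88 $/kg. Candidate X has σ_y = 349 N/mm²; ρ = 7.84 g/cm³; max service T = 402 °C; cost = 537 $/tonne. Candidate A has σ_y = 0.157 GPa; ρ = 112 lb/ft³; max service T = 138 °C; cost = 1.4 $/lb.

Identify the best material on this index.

candidate W

Screen on constraints: max service T ≥ 170 °C; cost ≤ 2.0 $/kg. Survivors: candidate W, candidate X.
Normalizing units and computing the index:
  candidate W: σ_y = 648.0 MPa, ρ = 7888 kg/m³
  candidate X: σ_y = 349.0 MPa, ρ = 7840 kg/m³
  candidate W: M = 82.2 kN·m/kg
  candidate X: M = 44.5 kN·m/kg
Candidate W ranks first.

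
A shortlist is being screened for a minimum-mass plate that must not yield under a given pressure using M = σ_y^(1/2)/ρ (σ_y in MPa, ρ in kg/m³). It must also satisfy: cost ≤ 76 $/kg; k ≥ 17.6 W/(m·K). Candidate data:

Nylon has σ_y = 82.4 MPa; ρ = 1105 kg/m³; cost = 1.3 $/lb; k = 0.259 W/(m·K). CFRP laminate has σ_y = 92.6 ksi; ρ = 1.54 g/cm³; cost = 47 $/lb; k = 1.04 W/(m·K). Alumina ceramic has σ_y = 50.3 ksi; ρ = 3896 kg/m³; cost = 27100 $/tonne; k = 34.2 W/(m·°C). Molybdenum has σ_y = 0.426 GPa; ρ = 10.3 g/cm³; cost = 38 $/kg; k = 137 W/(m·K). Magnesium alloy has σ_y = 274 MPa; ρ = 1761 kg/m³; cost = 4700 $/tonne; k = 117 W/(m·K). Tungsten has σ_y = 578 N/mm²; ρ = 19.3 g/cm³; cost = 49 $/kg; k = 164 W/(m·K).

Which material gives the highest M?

magnesium alloy

Screen on constraints: cost ≤ 76 $/kg; k ≥ 17.6 W/(m·K). Survivors: alumina ceramic, molybdenum, magnesium alloy, tungsten.
Convert each candidate to consistent units, then evaluate M:
  alumina ceramic: σ_y = 346.8 MPa, ρ = 3896 kg/m³
  molybdenum: σ_y = 426.0 MPa, ρ = 10300 kg/m³
  magnesium alloy: σ_y = 274.0 MPa, ρ = 1761 kg/m³
  tungsten: σ_y = 578.0 MPa, ρ = 19300 kg/m³
  magnesium alloy: M = 9.40×10⁻³
  alumina ceramic: M = 4.78×10⁻³
  molybdenum: M = 2.00×10⁻³
  tungsten: M = 1.25×10⁻³
Magnesium alloy has the largest M.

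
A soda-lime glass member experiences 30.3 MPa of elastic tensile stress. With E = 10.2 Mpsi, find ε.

E = 10.2 Mpsi = 70.33 GPa = 70330 MPa.
ε = σ/E = 30.3 / 70330 = 4.31×10⁻⁴.

4.31×10⁻⁴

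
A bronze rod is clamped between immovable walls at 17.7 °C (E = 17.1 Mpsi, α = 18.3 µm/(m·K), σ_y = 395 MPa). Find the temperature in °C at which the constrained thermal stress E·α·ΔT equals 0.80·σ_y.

164 °C

E = 17.1 Mpsi = 117.9 GPa.
E·α·ΔT = 316.0 MPa ⇒ ΔT = 316.0 / (117.9×10³ × 18.3×10⁻⁶) = 146.5 K.
T = 17.7 + 146.5 = 164.2 °C.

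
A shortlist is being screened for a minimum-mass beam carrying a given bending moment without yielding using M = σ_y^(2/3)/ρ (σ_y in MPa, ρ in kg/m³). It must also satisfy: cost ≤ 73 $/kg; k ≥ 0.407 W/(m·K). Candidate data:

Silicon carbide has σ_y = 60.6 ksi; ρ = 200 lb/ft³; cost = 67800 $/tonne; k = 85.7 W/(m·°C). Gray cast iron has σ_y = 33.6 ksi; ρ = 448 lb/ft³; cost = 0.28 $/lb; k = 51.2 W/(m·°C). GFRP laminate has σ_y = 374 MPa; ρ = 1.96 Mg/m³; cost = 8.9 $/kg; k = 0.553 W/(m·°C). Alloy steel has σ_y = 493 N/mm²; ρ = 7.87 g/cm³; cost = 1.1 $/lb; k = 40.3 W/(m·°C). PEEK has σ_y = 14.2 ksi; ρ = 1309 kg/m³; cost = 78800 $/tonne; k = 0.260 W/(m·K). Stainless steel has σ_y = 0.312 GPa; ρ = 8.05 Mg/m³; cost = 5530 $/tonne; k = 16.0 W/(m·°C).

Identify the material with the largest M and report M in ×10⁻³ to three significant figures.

Screen on constraints: cost ≤ 73 $/kg; k ≥ 0.407 W/(m·K). Survivors: silicon carbide, gray cast iron, GFRP laminate, alloy steel, stainless steel.
Putting every candidate on a common basis:
  silicon carbide: σ_y = 417.8 MPa, ρ = 3204 kg/m³
  gray cast iron: σ_y = 231.7 MPa, ρ = 7176 kg/m³
  GFRP laminate: σ_y = 374.0 MPa, ρ = 1960 kg/m³
  alloy steel: σ_y = 493.0 MPa, ρ = 7870 kg/m³
  stainless steel: σ_y = 312.0 MPa, ρ = 8050 kg/m³
  GFRP laminate: M = 26.5×10⁻³
  silicon carbide: M = 17.4×10⁻³
  alloy steel: M = 7.93×10⁻³
  stainless steel: M = 5.71×10⁻³
  gray cast iron: M = 5.26×10⁻³
Highest index: GFRP laminate.

GFRP laminate, M = 26.5×10⁻³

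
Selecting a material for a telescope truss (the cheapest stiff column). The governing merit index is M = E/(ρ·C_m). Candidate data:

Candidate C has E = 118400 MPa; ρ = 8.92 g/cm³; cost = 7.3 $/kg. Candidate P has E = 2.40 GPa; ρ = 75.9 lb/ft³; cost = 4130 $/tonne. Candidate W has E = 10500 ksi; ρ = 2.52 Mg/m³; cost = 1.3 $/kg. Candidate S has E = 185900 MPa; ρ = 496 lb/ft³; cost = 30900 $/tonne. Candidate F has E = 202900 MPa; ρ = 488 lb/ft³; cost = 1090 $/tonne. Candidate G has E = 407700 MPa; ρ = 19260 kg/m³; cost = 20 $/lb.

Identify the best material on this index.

Convert each candidate to consistent units, then evaluate M:
  candidate C: E = 118.4 GPa, ρ = 8920 kg/m³, cost = 7.300 $/kg
  candidate P: E = 2.400 GPa, ρ = 1216 kg/m³, cost = 4.130 $/kg
  candidate W: E = 72.39 GPa, ρ = 2520 kg/m³, cost = 1.300 $/kg
  candidate S: E = 185.9 GPa, ρ = 7945 kg/m³, cost = 30.90 $/kg
  candidate F: E = 202.9 GPa, ρ = 7817 kg/m³, cost = 1.090 $/kg
  candidate G: E = 407.7 GPa, ρ = 19260 kg/m³, cost = 44.09 $/kg
  candidate F: M = 23.8 MN·m per $
  candidate W: M = 22.1 MN·m per $
  candidate C: M = 1.82 MN·m per $
  candidate S: M = 0.757 MN·m per $
  candidate G: M = 0.480 MN·m per $
  candidate P: M = 0.478 MN·m per $
Highest index: candidate F.

candidate F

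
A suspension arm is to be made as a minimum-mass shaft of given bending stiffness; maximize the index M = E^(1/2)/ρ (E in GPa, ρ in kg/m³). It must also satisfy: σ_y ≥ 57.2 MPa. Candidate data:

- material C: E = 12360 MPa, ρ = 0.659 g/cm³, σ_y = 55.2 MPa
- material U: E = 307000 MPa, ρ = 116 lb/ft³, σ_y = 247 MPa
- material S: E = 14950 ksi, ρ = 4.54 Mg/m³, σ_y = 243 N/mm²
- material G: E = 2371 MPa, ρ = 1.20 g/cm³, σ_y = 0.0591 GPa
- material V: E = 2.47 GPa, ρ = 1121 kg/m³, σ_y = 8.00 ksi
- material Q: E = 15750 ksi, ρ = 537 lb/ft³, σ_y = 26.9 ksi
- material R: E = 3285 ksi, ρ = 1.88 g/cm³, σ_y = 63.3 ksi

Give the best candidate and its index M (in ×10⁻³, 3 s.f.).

Screen on constraints: σ_y ≥ 57.2 MPa. Survivors: material U, material S, material G, material Q, material R.
Putting every candidate on a common basis:
  material U: E = 307.0 GPa, ρ = 1858 kg/m³
  material S: E = 103.1 GPa, ρ = 4540 kg/m³
  material G: E = 2.371 GPa, ρ = 1200 kg/m³
  material Q: E = 108.6 GPa, ρ = 8602 kg/m³
  material R: E = 22.65 GPa, ρ = 1880 kg/m³
  material U: M = 9.43×10⁻³
  material R: M = 2.53×10⁻³
  material S: M = 2.24×10⁻³
  material G: M = 1.28×10⁻³
  material Q: M = 1.21×10⁻³
Material U has the largest M.

material U, M = 9.43×10⁻³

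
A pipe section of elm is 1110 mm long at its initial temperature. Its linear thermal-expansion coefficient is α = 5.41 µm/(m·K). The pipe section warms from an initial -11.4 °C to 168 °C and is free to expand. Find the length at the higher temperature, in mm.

ΔT = 168 − (-11.4) = 179.4 K.
ΔL = α·L₀·ΔT = 5.41×10⁻⁶ × 1110 mm × 179.4 K = 1.08 mm.
L = L₀ + ΔL = 1110 + 1.08 = 1111.1 mm.

1111.1 mm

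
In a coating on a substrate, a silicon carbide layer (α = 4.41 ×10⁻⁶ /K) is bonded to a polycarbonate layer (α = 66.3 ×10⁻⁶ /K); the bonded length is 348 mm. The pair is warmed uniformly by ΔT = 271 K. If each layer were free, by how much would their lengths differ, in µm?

Δα = |4.41 − 66.3|×10⁻⁶/K = 61.9×10⁻⁶/K.
ΔL_mismatch = Δα·L·ΔT = 61.9×10⁻⁶ × 348.0 mm × 271.0 K = 5840 µm.

5840 µm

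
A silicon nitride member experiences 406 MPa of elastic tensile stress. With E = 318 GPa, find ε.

ε = σ/E = 406 / 318000 = 1.28×10⁻³.

1.28×10⁻³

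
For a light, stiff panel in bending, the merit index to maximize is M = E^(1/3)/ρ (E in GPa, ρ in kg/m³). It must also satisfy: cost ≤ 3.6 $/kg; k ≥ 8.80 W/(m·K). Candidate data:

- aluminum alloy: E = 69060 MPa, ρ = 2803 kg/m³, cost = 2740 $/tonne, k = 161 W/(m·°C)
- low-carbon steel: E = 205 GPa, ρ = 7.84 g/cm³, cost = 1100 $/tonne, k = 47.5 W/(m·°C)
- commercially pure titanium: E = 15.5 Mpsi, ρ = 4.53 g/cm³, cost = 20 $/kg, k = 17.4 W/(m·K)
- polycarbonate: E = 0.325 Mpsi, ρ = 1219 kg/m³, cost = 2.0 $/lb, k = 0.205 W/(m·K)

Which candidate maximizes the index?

Screen on constraints: cost ≤ 3.6 $/kg; k ≥ 8.80 W/(m·K). Survivors: aluminum alloy, low-carbon steel.
In SI units:
  aluminum alloy: E = 69.06 GPa, ρ = 2803 kg/m³
  low-carbon steel: E = 205.0 GPa, ρ = 7840 kg/m³
  aluminum alloy: M = 1.46×10⁻³
  low-carbon steel: M = 0.752×10⁻³
Aluminum alloy ranks first.

aluminum alloy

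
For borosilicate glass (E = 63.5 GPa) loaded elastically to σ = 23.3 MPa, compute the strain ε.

ε = σ/E = 23.3 / 63500 = 3.67×10⁻⁴.

3.67×10⁻⁴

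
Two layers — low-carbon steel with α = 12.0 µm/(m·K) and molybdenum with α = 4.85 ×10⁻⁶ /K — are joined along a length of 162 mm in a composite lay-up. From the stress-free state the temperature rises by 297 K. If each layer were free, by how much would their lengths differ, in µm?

344 µm

Δα = |12.0 − 4.85|×10⁻⁶/K = 7.15×10⁻⁶/K.
ΔL_mismatch = Δα·L·ΔT = 7.15×10⁻⁶ × 162.0 mm × 297.0 K = 344 µm.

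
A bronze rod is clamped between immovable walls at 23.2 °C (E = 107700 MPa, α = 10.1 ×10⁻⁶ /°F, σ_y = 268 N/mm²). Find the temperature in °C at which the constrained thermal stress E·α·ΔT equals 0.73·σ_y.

E = 107700 MPa = 107.7 GPa.
α = 10.1×10⁻⁶/°F × 9/5 = 18.2×10⁻⁶/K.
σ_y = 268 N/mm² = 268.0 MPa.
E·α·ΔT = 195.6 MPa ⇒ ΔT = 195.6 / (107.7×10³ × 18.2×10⁻⁶) = 99.92 K.
T = 23.2 + 99.92 = 123.1 °C.

123 °C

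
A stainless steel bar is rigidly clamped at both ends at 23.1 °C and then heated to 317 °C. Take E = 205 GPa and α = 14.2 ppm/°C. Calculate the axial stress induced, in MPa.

ΔT = 293.9 K. Constrained thermal stress σ = E·α·ΔT = 205.0×10³ MPa × 14.2×10⁻⁶ × 293.9 = 856 MPa (compressive).

856 MPa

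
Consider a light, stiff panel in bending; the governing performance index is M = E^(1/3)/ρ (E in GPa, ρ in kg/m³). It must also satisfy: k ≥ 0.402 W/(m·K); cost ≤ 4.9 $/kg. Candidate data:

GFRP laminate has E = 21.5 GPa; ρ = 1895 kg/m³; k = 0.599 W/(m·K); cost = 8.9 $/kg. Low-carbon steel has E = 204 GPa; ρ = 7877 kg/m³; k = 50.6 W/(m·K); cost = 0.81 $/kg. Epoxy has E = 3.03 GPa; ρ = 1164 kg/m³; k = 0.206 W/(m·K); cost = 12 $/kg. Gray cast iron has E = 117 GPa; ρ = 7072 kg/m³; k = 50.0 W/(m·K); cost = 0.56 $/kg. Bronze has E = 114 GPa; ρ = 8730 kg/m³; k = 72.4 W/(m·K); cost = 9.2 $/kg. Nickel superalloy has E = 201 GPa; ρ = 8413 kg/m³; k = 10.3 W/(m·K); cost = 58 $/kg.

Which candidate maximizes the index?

Screen on constraints: k ≥ 0.402 W/(m·K); cost ≤ 4.9 $/kg. Survivors: low-carbon steel, gray cast iron.
Computing M directly (units already consistent):
  low-carbon steel: M = 0.747×10⁻³
  gray cast iron: M = 0.692×10⁻³
Low-carbon steel ranks first.

low-carbon steel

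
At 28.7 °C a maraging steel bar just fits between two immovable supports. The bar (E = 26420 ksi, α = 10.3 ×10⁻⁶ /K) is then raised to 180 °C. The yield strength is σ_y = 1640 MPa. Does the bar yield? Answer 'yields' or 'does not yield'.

E = 26420 ksi = 182.2 GPa.
ΔT = 151.3 K. Constrained thermal stress σ = E·α·ΔT = 182.2×10³ MPa × 10.3×10⁻⁶ × 151.3 = 284 MPa (compressive).
Compare to σ_y = 1640 MPa: σ < σ_y, so it does not yield.

does not yield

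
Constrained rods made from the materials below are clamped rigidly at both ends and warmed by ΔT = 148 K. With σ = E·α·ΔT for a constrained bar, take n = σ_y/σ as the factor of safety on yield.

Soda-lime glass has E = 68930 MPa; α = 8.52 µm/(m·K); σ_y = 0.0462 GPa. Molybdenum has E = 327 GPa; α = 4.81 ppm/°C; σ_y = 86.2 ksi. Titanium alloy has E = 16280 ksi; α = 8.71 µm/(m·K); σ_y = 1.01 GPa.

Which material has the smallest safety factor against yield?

soda-lime glass

With everything in SI (GPa, ×10⁻⁶/K, MPa):
  soda-lime glass: E = 68.93, α = 8.52, σ_y = 46.20 → σ = 86.9 MPa, n = 0.532
  molybdenum: E = 327.0, α = 4.81, σ_y = 594.3 → σ = 233 MPa, n = 2.55
  titanium alloy: E = 112.2, α = 8.71, σ_y = 1010 → σ = 145 MPa, n = 6.98
The minimum is soda-lime glass at n = 0.532.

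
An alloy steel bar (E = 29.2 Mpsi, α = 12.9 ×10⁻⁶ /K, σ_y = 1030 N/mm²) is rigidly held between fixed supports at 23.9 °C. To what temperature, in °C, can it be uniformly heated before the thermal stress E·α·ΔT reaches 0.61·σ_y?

E = 29.2 Mpsi = 201.3 GPa.
σ_y = 1030 N/mm² = 1030 MPa.
E·α·ΔT = 628.3 MPa ⇒ ΔT = 628.3 / (201.3×10³ × 12.9×10⁻⁶) = 241.9 K.
T = 23.9 + 241.9 = 265.8 °C.

266 °C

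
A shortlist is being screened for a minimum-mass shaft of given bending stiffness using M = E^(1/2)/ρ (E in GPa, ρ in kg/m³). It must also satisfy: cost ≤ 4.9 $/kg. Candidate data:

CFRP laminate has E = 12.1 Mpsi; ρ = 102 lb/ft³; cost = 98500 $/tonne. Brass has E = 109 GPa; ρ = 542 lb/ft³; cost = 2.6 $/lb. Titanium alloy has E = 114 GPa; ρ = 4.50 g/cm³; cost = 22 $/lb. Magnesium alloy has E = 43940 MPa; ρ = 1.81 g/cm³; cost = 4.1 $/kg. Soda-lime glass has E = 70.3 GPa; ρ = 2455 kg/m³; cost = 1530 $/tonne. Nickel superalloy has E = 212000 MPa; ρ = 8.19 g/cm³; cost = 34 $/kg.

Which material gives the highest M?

magnesium alloy

Screen on constraints: cost ≤ 4.9 $/kg. Survivors: magnesium alloy, soda-lime glass.
In SI units:
  magnesium alloy: E = 43.94 GPa, ρ = 1810 kg/m³
  soda-lime glass: E = 70.30 GPa, ρ = 2455 kg/m³
  magnesium alloy: M = 3.66×10⁻³
  soda-lime glass: M = 3.42×10⁻³
Highest index: magnesium alloy.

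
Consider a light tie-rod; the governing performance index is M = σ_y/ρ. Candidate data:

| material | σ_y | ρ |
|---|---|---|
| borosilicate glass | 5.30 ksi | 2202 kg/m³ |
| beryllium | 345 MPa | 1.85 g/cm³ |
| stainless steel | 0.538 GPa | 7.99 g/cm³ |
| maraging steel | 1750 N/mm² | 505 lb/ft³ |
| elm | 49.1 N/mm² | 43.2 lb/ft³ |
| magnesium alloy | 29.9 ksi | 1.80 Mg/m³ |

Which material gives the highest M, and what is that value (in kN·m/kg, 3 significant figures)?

maraging steel, M = 216 kN·m/kg

Convert each candidate to consistent units, then evaluate M:
  borosilicate glass: σ_y = 36.54 MPa, ρ = 2202 kg/m³
  beryllium: σ_y = 345.0 MPa, ρ = 1850 kg/m³
  stainless steel: σ_y = 538.0 MPa, ρ = 7990 kg/m³
  maraging steel: σ_y = 1750 MPa, ρ = 8089 kg/m³
  elm: σ_y = 49.10 MPa, ρ = 692.0 kg/m³
  magnesium alloy: σ_y = 206.2 MPa, ρ = 1800 kg/m³
  maraging steel: M = 216 kN·m/kg
  beryllium: M = 186 kN·m/kg
  magnesium alloy: M = 115 kN·m/kg
  elm: M = 71.0 kN·m/kg
  stainless steel: M = 67.3 kN·m/kg
  borosilicate glass: M = 16.6 kN·m/kg
Maraging steel ranks first.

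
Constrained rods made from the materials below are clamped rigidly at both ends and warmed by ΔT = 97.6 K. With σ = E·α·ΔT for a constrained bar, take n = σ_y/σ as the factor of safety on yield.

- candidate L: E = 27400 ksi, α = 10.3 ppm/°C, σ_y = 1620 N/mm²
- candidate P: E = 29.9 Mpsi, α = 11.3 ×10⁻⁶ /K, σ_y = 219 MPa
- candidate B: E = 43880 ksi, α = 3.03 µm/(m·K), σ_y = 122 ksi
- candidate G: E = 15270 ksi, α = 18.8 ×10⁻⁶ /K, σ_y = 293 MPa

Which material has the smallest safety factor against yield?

candidate P

Per material, after unit conversion:
  candidate L: E = 188.9, α = 10.3, σ_y = 1620 → σ = 190 MPa, n = 8.53
  candidate P: E = 206.2, α = 11.3, σ_y = 219.0 → σ = 227 MPa, n = 0.963
  candidate B: E = 302.5, α = 3.03, σ_y = 841.2 → σ = 89.5 MPa, n = 9.40
  candidate G: E = 105.3, α = 18.8, σ_y = 293.0 → σ = 193 MPa, n = 1.52
Smallest n: candidate P with n = 0.963.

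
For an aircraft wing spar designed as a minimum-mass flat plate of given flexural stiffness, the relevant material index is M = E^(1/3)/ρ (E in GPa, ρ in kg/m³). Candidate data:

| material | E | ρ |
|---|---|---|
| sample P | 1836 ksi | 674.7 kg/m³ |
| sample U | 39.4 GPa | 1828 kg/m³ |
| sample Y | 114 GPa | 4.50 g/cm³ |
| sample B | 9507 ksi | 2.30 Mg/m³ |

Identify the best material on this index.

sample P

Convert each candidate to consistent units, then evaluate M:
  sample P: E = 12.66 GPa, ρ = 674.7 kg/m³
  sample U: E = 39.40 GPa, ρ = 1828 kg/m³
  sample Y: E = 114.0 GPa, ρ = 4500 kg/m³
  sample B: E = 65.55 GPa, ρ = 2300 kg/m³
  sample P: M = 3.45×10⁻³
  sample U: M = 1.86×10⁻³
  sample B: M = 1.75×10⁻³
  sample Y: M = 1.08×10⁻³
Sample P ranks first.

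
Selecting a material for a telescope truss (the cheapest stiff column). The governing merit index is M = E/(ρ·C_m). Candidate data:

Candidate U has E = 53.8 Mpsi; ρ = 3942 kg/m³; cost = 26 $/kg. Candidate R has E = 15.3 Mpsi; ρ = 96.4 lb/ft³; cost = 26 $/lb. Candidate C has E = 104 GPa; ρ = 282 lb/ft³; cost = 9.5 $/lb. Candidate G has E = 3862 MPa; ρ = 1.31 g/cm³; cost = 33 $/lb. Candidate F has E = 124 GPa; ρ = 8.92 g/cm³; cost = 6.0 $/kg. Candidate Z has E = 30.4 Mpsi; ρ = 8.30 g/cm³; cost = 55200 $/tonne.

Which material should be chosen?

candidate U

Convert each candidate to consistent units, then evaluate M:
  candidate U: E = 370.9 GPa, ρ = 3942 kg/m³, cost = 26.00 $/kg
  candidate R: E = 105.5 GPa, ρ = 1544 kg/m³, cost = 57.32 $/kg
  candidate C: E = 104.0 GPa, ρ = 4517 kg/m³, cost = 20.94 $/kg
  candidate G: E = 3.862 GPa, ρ = 1310 kg/m³, cost = 72.75 $/kg
  candidate F: E = 124.0 GPa, ρ = 8920 kg/m³, cost = 6.000 $/kg
  candidate Z: E = 209.6 GPa, ρ = 8300 kg/m³, cost = 55.20 $/kg
  candidate U: M = 3.62 MN·m per $
  candidate F: M = 2.32 MN·m per $
  candidate R: M = 1.19 MN·m per $
  candidate C: M = 1.10 MN·m per $
  candidate Z: M = 0.457 MN·m per $
  candidate G: M = 0.0405 MN·m per $
The maximum is for candidate U.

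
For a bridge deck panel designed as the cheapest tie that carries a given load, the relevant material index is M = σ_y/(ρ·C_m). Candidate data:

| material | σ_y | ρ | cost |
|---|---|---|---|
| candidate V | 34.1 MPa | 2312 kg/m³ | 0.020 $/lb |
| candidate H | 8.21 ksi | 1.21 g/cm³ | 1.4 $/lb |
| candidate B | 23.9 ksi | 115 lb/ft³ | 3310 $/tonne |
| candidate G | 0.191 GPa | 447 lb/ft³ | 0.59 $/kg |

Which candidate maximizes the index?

After converting to SI:
  candidate V: σ_y = 34.10 MPa, ρ = 2312 kg/m³, cost = 0.04409 $/kg
  candidate H: σ_y = 56.61 MPa, ρ = 1210 kg/m³, cost = 3.086 $/kg
  candidate B: σ_y = 164.8 MPa, ρ = 1842 kg/m³, cost = 3.310 $/kg
  candidate G: σ_y = 191.0 MPa, ρ = 7160 kg/m³, cost = 0.5900 $/kg
  candidate V: M = 335 kN·m per $
  candidate G: M = 45.2 kN·m per $
  candidate B: M = 27.0 kN·m per $
  candidate H: M = 15.2 kN·m per $
Candidate V has the largest M.

candidate V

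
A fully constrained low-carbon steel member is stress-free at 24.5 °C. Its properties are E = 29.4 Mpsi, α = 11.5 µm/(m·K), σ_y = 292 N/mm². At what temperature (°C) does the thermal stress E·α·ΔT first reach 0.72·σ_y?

E = 29.4 Mpsi = 202.7 GPa.
σ_y = 292 N/mm² = 292.0 MPa.
E·α·ΔT = 210.2 MPa ⇒ ΔT = 210.2 / (202.7×10³ × 11.5×10⁻⁶) = 90.19 K.
T = 24.5 + 90.19 = 114.7 °C.

115 °C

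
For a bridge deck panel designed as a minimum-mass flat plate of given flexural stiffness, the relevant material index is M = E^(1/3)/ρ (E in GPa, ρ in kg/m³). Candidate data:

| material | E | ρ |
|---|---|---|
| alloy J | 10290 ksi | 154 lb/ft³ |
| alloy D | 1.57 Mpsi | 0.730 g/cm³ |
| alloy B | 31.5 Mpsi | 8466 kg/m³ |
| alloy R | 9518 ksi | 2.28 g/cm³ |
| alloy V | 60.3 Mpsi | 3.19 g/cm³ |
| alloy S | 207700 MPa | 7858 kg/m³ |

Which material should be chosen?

Normalizing units and computing the index:
  alloy J: E = 70.95 GPa, ρ = 2467 kg/m³
  alloy D: E = 10.82 GPa, ρ = 730.0 kg/m³
  alloy B: E = 217.2 GPa, ρ = 8466 kg/m³
  alloy R: E = 65.62 GPa, ρ = 2280 kg/m³
  alloy V: E = 415.8 GPa, ρ = 3190 kg/m³
  alloy S: E = 207.7 GPa, ρ = 7858 kg/m³
  alloy D: M = 3.03×10⁻³
  alloy V: M = 2.34×10⁻³
  alloy R: M = 1.77×10⁻³
  alloy J: M = 1.68×10⁻³
  alloy S: M = 0.754×10⁻³
  alloy B: M = 0.710×10⁻³
The maximum is for alloy D.

alloy D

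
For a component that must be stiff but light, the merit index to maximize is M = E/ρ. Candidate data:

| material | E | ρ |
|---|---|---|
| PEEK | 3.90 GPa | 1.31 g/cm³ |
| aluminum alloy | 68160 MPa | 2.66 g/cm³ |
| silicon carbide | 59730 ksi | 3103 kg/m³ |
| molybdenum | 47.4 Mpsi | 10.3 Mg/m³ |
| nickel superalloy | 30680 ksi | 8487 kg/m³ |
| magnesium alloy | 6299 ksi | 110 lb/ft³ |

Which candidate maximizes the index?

silicon carbide

In SI units:
  PEEK: E = 3.900 GPa, ρ = 1310 kg/m³
  aluminum alloy: E = 68.16 GPa, ρ = 2660 kg/m³
  silicon carbide: E = 411.8 GPa, ρ = 3103 kg/m³
  molybdenum: E = 326.8 GPa, ρ = 10300 kg/m³
  nickel superalloy: E = 211.5 GPa, ρ = 8487 kg/m³
  magnesium alloy: E = 43.43 GPa, ρ = 1762 kg/m³
  silicon carbide: M = 133 MN·m/kg
  molybdenum: M = 31.7 MN·m/kg
  aluminum alloy: M = 25.6 MN·m/kg
  nickel superalloy: M = 24.9 MN·m/kg
  magnesium alloy: M = 24.6 MN·m/kg
  PEEK: M = 2.98 MN·m/kg
Highest index: silicon carbide.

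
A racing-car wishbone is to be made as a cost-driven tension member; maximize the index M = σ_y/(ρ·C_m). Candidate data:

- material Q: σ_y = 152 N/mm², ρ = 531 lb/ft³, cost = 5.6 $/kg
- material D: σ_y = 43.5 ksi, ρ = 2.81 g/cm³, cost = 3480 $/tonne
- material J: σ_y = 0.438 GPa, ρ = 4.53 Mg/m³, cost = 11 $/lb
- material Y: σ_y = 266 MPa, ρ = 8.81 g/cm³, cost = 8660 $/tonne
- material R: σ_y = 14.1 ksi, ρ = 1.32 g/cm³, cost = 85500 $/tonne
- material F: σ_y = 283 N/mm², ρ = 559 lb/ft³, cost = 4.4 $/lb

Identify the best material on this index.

material D

Normalizing units and computing the index:
  material Q: σ_y = 152.0 MPa, ρ = 8506 kg/m³, cost = 5.600 $/kg
  material D: σ_y = 299.9 MPa, ρ = 2810 kg/m³, cost = 3.480 $/kg
  material J: σ_y = 438.0 MPa, ρ = 4530 kg/m³, cost = 24.25 $/kg
  material Y: σ_y = 266.0 MPa, ρ = 8810 kg/m³, cost = 8.660 $/kg
  material R: σ_y = 97.22 MPa, ρ = 1320 kg/m³, cost = 85.50 $/kg
  material F: σ_y = 283.0 MPa, ρ = 8954 kg/m³, cost = 9.700 $/kg
  material D: M = 30.7 kN·m per $
  material J: M = 3.99 kN·m per $
  material Y: M = 3.49 kN·m per $
  material F: M = 3.26 kN·m per $
  material Q: M = 3.19 kN·m per $
  material R: M = 0.861 kN·m per $
Material D has the largest M.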